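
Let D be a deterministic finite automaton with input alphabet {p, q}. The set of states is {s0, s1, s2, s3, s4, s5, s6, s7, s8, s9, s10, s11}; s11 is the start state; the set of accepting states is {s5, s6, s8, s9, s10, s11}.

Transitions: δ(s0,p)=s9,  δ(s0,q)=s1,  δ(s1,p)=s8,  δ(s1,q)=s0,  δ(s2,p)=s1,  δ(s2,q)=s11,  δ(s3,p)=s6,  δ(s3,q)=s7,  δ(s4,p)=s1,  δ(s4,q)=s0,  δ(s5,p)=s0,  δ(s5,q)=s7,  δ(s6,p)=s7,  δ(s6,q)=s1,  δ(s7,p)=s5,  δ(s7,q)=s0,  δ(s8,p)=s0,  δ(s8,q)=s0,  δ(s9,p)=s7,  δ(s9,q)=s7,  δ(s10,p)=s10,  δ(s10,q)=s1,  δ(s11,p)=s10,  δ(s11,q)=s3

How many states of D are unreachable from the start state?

2

BFS from s11 reaches {s0, s1, s3, s5, s6, s7, s8, s9, s10, s11}; the 2 state(s) s2, s4 are never visited.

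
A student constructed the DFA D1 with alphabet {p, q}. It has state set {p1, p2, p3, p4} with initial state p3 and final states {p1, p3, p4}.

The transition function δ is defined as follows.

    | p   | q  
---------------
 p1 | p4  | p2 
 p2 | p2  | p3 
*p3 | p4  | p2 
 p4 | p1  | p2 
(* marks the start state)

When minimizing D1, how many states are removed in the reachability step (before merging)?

Every one of the 4 states is reachable from p3.

0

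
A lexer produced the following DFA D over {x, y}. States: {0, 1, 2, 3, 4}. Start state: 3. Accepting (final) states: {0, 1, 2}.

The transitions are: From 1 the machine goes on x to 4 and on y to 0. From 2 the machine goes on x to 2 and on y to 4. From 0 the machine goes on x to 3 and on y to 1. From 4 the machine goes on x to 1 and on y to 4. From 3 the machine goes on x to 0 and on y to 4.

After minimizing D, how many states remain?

2

First remove the unreachable states {2}; 4 states remain.
P0 = {0,1} | {3,4}.
The partition is now stable with 2 blocks: {0,1} | {3,4}.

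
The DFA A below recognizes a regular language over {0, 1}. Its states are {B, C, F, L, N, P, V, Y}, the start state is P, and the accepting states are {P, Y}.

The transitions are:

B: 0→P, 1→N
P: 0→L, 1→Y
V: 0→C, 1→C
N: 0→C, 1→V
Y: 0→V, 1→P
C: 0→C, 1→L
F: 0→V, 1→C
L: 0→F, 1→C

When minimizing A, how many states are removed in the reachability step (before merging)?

No path from P leads to B, N; the other 6 states are all reachable.

2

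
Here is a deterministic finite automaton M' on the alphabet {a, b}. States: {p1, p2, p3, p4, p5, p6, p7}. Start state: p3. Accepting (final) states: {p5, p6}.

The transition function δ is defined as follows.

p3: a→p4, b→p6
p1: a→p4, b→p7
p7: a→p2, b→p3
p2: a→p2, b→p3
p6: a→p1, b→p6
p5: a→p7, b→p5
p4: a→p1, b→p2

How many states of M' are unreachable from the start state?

No path from p3 leads to p5; the other 6 states are all reachable.

1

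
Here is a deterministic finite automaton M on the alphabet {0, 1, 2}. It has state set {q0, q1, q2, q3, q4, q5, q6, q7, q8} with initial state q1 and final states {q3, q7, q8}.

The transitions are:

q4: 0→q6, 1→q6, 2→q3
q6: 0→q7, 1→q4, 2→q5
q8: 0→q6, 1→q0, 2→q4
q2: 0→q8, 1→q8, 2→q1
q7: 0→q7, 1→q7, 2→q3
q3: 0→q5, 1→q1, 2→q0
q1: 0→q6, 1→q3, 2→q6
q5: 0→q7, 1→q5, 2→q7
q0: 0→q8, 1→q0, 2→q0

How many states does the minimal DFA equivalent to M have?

8

States {q2} cannot be reached from the start state, so discard them.
Start with accepting vs non-accepting: {q3,q7,q8} | {q0,q1,q4,q5,q6}.
Refine {q3,q7,q8} on symbol 0: members go to different blocks, giving {q3,q8} and {q7}.
Split {q0,q1,q4,q5,q6} by δ(·,0) → {q1,q4} and {q5,q6} and {q0}.
On input 1, block {q3,q8} splits into {q3} and {q8}.
Refine {q1,q4} on symbol 1: members go to different blocks, giving {q1} and {q4}.
Refine {q5,q6} on symbol 1: members go to different blocks, giving {q5} and {q6}.
Stable partition: {q3} | {q1} | {q7} | {q5} | {q0} | {q8} | {q4} | {q6} — 8 equivalence classes.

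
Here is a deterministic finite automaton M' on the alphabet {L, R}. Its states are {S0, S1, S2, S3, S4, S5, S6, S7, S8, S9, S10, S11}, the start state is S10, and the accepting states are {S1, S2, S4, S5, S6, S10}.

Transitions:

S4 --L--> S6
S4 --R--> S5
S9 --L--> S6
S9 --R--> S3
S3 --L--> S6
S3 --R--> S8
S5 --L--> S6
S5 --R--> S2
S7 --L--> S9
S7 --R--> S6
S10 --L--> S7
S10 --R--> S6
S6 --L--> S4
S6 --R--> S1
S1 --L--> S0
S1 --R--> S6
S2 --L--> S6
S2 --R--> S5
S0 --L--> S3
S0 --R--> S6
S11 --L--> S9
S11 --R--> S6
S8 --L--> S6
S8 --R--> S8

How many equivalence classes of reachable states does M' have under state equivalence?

States {S11} cannot be reached from the start state, so discard them.
P0 = {S1,S2,S4,S5,S6,S10} | {S0,S3,S7,S8,S9}.
On input L, block {S1,S2,S4,S5,S6,S10} splits into {S2,S4,S5,S6} and {S1,S10}.
On input R, block {S2,S4,S5,S6} splits into {S2,S4,S5} and {S6}.
On input L, block {S0,S3,S7,S8,S9} splits into {S3,S8,S9} and {S0,S7}.
The partition is now stable with 5 blocks: {S2,S4,S5} | {S3,S8,S9} | {S1,S10} | {S6} | {S0,S7}.

5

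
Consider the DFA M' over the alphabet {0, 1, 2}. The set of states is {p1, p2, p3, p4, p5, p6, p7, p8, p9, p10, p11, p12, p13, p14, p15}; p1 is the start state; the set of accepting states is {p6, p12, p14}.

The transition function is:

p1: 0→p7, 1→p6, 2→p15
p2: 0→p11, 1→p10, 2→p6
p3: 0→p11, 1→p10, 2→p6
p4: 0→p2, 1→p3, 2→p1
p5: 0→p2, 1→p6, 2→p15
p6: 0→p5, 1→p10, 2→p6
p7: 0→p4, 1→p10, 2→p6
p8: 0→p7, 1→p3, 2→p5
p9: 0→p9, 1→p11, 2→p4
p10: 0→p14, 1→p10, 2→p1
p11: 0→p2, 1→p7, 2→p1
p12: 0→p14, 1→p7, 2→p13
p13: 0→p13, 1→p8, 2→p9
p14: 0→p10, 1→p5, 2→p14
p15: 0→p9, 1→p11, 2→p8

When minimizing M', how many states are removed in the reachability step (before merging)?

2

Starting at p1 and following transitions, the reachable set is {p1, p2, p3, p4, p5, p6, p7, p8, p9, p10, p11, p14, p15}. That leaves p12, p13 unreachable — 2 in total.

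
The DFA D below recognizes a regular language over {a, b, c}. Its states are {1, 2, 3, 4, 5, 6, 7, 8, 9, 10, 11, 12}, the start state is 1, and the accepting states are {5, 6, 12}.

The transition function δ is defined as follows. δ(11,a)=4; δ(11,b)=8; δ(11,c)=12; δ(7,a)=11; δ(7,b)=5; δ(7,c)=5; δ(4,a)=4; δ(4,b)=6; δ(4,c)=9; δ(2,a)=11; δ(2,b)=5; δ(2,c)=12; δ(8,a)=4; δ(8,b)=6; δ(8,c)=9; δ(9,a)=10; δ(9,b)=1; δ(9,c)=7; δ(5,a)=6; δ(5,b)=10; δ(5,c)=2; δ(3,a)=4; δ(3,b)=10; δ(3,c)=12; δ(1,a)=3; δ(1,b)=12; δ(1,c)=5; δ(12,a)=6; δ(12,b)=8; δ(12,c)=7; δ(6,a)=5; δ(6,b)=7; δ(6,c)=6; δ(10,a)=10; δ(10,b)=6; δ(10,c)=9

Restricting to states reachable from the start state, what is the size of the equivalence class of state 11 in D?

2

All states are reachable from the start state.
P0 = {5,6,12} | {1,2,3,4,7,8,9,10,11}.
Refine {5,6,12} on symbol c: members go to different blocks, giving {5,12} and {6}.
On input b, block {1,2,3,4,7,8,9,10,11} splits into {1,2,7} and {3,9,11} and {4,8,10}.
Refine {3,9,11} on symbol b: members go to different blocks, giving {3,11} and {9}.
Stable partition: {5,12} | {1,2,7} | {6} | {3,11} | {4,8,10} | {9} — 6 equivalence classes.
The equivalence class containing 11 is {3,11}, of size 2.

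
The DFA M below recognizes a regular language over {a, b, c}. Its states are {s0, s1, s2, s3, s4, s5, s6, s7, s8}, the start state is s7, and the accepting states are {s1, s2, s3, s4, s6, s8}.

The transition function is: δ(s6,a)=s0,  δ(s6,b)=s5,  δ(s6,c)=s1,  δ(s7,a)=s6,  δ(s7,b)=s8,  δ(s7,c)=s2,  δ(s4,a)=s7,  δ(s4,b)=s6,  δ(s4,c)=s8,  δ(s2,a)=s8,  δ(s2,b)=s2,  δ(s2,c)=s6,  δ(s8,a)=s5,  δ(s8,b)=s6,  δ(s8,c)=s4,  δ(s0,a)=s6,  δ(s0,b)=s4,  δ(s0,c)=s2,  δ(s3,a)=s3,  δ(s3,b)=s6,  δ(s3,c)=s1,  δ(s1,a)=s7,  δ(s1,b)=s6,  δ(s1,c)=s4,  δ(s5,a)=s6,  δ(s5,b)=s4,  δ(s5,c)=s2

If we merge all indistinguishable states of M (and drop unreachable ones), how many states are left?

4

Reachable states from the start: {s0,s1,s2,s4,s5,s6,s7,s8}. Unreachable: {s3} — drop them.
Start with accepting vs non-accepting: {s1,s2,s4,s6,s8} | {s0,s5,s7}.
Split {s1,s2,s4,s6,s8} by δ(·,a) → {s1,s4,s6,s8} and {s2}.
On input b, block {s1,s4,s6,s8} splits into {s1,s4,s8} and {s6}.
Stable partition: {s1,s4,s8} | {s0,s5,s7} | {s2} | {s6} — 4 equivalence classes.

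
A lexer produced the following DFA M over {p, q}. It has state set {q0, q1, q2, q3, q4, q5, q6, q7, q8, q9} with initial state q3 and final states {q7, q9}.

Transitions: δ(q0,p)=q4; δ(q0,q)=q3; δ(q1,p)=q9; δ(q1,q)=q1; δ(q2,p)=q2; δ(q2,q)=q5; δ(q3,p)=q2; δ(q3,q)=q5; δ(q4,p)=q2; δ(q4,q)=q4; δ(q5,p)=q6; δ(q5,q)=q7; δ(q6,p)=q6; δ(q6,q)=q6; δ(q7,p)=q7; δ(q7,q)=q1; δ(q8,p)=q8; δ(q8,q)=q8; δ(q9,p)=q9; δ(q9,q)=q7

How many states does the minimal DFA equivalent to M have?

6

States {q0,q4,q8} cannot be reached from the start state, so discard them.
Initial partition by acceptance: {q7,q9} | {q1,q2,q3,q5,q6}.
Split {q7,q9} by δ(·,q) → {q7} and {q9}.
Refine {q1,q2,q3,q5,q6} on symbol p: members go to different blocks, giving {q2,q3,q5,q6} and {q1}.
Split {q2,q3,q5,q6} by δ(·,q) → {q2,q3,q6} and {q5}.
Refine {q2,q3,q6} on symbol q: members go to different blocks, giving {q2,q3} and {q6}.
No further refinement is possible. Final partition (6 blocks): {q7} | {q2,q3} | {q9} | {q1} | {q5} | {q6}.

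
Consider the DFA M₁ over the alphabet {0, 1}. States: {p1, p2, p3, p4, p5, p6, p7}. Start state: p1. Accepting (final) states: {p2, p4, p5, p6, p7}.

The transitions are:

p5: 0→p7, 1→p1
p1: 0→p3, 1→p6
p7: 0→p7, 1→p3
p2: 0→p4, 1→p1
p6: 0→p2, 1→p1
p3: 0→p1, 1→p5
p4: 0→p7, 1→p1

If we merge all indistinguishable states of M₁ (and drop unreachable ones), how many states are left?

All states are reachable from the start state.
P0 = {p2,p4,p5,p6,p7} | {p1,p3}.
No further refinement is possible. Final partition (2 blocks): {p2,p4,p5,p6,p7} | {p1,p3}.

2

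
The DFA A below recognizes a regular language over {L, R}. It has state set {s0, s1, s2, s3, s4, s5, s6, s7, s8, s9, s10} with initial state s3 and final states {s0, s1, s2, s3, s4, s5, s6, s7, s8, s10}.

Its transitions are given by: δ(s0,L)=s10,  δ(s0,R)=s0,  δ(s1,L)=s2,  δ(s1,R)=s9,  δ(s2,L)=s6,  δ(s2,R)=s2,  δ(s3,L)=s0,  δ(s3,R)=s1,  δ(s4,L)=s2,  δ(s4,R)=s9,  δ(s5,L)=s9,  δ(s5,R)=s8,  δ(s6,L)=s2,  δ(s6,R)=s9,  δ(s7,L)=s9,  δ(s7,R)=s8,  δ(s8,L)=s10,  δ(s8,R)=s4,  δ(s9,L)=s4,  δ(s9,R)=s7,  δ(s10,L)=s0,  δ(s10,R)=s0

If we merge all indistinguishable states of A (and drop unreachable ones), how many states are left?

6

First remove the unreachable states {s5}; 10 states remain.
Start with accepting vs non-accepting: {s0,s1,s2,s3,s4,s6,s7,s8,s10} | {s9}.
Split {s0,s1,s2,s3,s4,s6,s7,s8,s10} by δ(·,L) → {s0,s1,s2,s3,s4,s6,s8,s10} and {s7}.
Split {s0,s1,s2,s3,s4,s6,s8,s10} by δ(·,R) → {s0,s2,s3,s8,s10} and {s1,s4,s6}.
Split {s0,s2,s3,s8,s10} by δ(·,L) → {s0,s3,s8,s10} and {s2}.
Split {s0,s3,s8,s10} by δ(·,R) → {s0,s10} and {s3,s8}.
The partition is now stable with 6 blocks: {s0,s10} | {s9} | {s7} | {s1,s4,s6} | {s2} | {s3,s8}.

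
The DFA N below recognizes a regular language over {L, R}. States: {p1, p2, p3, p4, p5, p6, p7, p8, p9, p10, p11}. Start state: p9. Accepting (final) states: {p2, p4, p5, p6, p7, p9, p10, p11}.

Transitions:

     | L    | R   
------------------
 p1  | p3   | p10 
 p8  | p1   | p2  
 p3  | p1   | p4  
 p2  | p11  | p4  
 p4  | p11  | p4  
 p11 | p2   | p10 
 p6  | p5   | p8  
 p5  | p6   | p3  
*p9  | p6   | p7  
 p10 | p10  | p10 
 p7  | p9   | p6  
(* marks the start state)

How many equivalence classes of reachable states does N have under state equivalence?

Every state is reachable, so we keep all 11.
P0 = {p2,p4,p5,p6,p7,p9,p10,p11} | {p1,p3,p8}.
On input R, block {p2,p4,p5,p6,p7,p9,p10,p11} splits into {p2,p4,p7,p9,p10,p11} and {p5,p6}.
Split {p2,p4,p7,p9,p10,p11} by δ(·,L) → {p2,p4,p7,p10,p11} and {p9}.
Split {p2,p4,p7,p10,p11} by δ(·,L) → {p2,p4,p10,p11} and {p7}.
No further refinement is possible. Final partition (5 blocks): {p2,p4,p10,p11} | {p1,p3,p8} | {p5,p6} | {p9} | {p7}.

5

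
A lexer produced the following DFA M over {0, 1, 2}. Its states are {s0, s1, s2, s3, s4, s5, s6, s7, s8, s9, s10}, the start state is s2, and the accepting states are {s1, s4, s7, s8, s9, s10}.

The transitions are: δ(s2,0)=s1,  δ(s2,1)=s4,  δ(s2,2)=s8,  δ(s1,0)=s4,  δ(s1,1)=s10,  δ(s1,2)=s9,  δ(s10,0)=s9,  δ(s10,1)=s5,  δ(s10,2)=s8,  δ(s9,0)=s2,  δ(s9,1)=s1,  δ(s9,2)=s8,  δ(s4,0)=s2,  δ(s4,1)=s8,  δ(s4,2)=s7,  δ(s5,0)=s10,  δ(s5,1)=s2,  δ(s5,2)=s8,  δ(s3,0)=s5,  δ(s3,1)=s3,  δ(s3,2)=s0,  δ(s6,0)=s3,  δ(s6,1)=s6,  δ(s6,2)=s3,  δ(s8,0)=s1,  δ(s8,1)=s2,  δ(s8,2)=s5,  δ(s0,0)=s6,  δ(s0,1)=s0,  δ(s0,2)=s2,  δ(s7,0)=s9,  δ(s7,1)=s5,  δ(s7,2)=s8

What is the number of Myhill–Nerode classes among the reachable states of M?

7

First remove the unreachable states {s0,s3,s6}; 8 states remain.
Start with accepting vs non-accepting: {s1,s4,s7,s8,s9,s10} | {s2,s5}.
On input 0, block {s1,s4,s7,s8,s9,s10} splits into {s1,s7,s8,s10} and {s4,s9}.
Split {s1,s7,s8,s10} by δ(·,0) → {s1,s7,s10} and {s8}.
On input 1, block {s1,s7,s10} splits into {s7,s10} and {s1}.
Refine {s2,s5} on symbol 0: members go to different blocks, giving {s2} and {s5}.
On input 1, block {s4,s9} splits into {s4} and {s9}.
The partition is now stable with 7 blocks: {s7,s10} | {s2} | {s4} | {s8} | {s1} | {s5} | {s9}.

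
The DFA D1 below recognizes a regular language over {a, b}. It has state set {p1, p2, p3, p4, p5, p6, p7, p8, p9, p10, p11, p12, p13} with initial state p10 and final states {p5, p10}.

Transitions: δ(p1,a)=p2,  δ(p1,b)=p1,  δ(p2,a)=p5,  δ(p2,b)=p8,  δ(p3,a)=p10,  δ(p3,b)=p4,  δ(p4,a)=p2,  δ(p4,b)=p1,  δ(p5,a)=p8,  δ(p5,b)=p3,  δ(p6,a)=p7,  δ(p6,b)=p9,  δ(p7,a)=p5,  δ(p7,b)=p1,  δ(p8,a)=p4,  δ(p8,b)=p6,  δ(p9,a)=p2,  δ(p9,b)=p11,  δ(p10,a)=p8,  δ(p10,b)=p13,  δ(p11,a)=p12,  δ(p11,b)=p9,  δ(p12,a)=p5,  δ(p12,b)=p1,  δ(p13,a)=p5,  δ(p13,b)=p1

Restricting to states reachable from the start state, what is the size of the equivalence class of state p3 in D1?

4

P0 = {p5,p10} | {p1,p2,p3,p4,p6,p7,p8,p9,p11,p12,p13}.
Refine {p1,p2,p3,p4,p6,p7,p8,p9,p11,p12,p13} on symbol a: members go to different blocks, giving {p1,p4,p6,p8,p9,p11} and {p2,p3,p7,p12,p13}.
Split {p1,p4,p6,p8,p9,p11} by δ(·,a) → {p1,p4,p6,p9,p11} and {p8}.
On input b, block {p2,p3,p7,p12,p13} splits into {p3,p7,p12,p13} and {p2}.
Refine {p1,p4,p6,p9,p11} on symbol a: members go to different blocks, giving {p1,p4,p9} and {p6,p11}.
Split {p1,p4,p9} by δ(·,b) → {p1,p4} and {p9}.
No further refinement is possible. Final partition (7 blocks): {p5,p10} | {p1,p4} | {p3,p7,p12,p13} | {p8} | {p2} | {p6,p11} | {p9}.
The equivalence class containing p3 is {p3,p7,p12,p13}, of size 4.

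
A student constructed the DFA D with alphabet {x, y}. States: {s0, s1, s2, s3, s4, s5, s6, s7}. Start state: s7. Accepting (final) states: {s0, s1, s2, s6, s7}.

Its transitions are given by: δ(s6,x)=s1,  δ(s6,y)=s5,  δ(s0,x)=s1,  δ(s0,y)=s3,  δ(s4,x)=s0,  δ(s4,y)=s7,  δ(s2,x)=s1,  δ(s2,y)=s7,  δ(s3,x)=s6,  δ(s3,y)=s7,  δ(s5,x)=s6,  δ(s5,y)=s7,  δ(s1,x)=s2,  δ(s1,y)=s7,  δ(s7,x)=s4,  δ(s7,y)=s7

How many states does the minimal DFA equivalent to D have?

Start with accepting vs non-accepting: {s0,s1,s2,s6,s7} | {s3,s4,s5}.
Split {s0,s1,s2,s6,s7} by δ(·,x) → {s0,s1,s2,s6} and {s7}.
On input y, block {s0,s1,s2,s6} splits into {s0,s6} and {s1,s2}.
The partition is now stable with 4 blocks: {s0,s6} | {s3,s4,s5} | {s7} | {s1,s2}.

4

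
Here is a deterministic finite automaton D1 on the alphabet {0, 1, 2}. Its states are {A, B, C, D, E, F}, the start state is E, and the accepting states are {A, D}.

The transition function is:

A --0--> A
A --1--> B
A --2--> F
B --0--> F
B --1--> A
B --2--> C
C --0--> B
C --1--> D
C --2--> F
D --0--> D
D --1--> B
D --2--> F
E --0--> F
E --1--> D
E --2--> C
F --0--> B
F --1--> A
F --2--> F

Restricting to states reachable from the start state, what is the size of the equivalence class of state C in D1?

P0 = {A,D} | {B,C,E,F}.
Stable partition: {A,D} | {B,C,E,F} — 2 equivalence classes.
State C belongs to the block {B,C,E,F}, which has 4 states.

4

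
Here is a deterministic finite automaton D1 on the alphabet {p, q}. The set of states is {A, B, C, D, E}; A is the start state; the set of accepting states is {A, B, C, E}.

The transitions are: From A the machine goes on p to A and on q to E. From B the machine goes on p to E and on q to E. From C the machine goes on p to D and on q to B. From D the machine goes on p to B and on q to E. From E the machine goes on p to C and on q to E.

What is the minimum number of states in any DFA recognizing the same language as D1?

All states are reachable from the start state.
Initial partition by acceptance: {A,B,C,E} | {D}.
Split {A,B,C,E} by δ(·,p) → {A,B,E} and {C}.
Split {A,B,E} by δ(·,p) → {A,B} and {E}.
On input p, block {A,B} splits into {A} and {B}.
Stable partition: {A} | {D} | {C} | {E} | {B} — 5 equivalence classes.

5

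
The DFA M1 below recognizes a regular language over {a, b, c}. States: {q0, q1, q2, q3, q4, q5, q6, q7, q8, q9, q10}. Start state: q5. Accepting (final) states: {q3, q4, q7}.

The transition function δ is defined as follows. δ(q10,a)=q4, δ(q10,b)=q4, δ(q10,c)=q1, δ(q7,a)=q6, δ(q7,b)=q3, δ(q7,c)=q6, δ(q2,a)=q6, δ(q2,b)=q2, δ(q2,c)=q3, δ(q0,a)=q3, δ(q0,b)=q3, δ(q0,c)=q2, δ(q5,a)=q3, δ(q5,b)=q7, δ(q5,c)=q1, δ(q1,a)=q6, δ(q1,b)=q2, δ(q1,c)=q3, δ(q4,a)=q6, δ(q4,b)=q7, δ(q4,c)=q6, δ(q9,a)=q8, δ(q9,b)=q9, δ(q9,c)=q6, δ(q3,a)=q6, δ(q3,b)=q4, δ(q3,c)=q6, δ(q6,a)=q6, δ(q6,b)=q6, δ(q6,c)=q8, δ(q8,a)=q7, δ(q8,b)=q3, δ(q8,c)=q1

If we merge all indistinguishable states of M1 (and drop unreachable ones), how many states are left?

4

States {q0,q9,q10} cannot be reached from the start state, so discard them.
Initial partition by acceptance: {q3,q4,q7} | {q1,q2,q5,q6,q8}.
Split {q1,q2,q5,q6,q8} by δ(·,a) → {q1,q2,q6} and {q5,q8}.
On input c, block {q1,q2,q6} splits into {q1,q2} and {q6}.
The partition is now stable with 4 blocks: {q3,q4,q7} | {q1,q2} | {q5,q8} | {q6}.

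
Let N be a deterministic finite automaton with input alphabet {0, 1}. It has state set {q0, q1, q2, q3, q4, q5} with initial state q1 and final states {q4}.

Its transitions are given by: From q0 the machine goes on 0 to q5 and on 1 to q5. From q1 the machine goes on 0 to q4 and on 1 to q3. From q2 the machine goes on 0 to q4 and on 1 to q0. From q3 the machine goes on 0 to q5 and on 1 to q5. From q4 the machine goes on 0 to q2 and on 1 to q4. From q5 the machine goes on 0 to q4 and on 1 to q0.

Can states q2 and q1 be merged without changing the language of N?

Yes

Every state is reachable, so we keep all 6.
Start with accepting vs non-accepting: {q4} | {q0,q1,q2,q3,q5}.
Split {q0,q1,q2,q3,q5} by δ(·,0) → {q1,q2,q5} and {q0,q3}.
No further refinement is possible. Final partition (3 blocks): {q4} | {q1,q2,q5} | {q0,q3}.
q2 and q1 lie in the same block of the stable partition, so they are equivalent — no string distinguishes them.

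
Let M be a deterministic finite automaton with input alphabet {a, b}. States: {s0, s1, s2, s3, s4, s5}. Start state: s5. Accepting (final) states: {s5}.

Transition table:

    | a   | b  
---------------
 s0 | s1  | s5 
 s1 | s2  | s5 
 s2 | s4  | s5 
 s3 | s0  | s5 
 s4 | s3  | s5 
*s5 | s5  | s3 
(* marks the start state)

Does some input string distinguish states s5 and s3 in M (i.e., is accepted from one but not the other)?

P0 = {s5} | {s0,s1,s2,s3,s4}.
No further refinement is possible. Final partition (2 blocks): {s5} | {s0,s1,s2,s3,s4}.
s5 and s3 end up in different blocks, so they are distinguishable. For instance, the string 'ε' is accepted from only s5.

Yes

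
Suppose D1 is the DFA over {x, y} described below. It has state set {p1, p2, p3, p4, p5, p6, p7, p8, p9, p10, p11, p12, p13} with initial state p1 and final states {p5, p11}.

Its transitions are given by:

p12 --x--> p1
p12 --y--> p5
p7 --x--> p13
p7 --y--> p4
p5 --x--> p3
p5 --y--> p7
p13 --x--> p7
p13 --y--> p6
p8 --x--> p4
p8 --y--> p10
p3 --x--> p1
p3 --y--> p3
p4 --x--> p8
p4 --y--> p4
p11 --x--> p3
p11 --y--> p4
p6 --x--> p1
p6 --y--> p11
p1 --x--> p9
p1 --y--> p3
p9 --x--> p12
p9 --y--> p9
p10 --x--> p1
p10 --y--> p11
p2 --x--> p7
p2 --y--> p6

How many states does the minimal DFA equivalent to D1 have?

States {p2} cannot be reached from the start state, so discard them.
Initial partition by acceptance: {p5,p11} | {p1,p3,p4,p6,p7,p8,p9,p10,p12,p13}.
Refine {p1,p3,p4,p6,p7,p8,p9,p10,p12,p13} on symbol y: members go to different blocks, giving {p1,p3,p4,p7,p8,p9,p13} and {p6,p10,p12}.
On input x, block {p1,p3,p4,p7,p8,p9,p13} splits into {p1,p3,p4,p7,p8,p13} and {p9}.
Refine {p1,p3,p4,p7,p8,p13} on symbol x: members go to different blocks, giving {p3,p4,p7,p8,p13} and {p1}.
Split {p3,p4,p7,p8,p13} by δ(·,x) → {p4,p7,p8,p13} and {p3}.
Split {p4,p7,p8,p13} by δ(·,y) → {p4,p7} and {p8,p13}.
No further refinement is possible. Final partition (7 blocks): {p5,p11} | {p4,p7} | {p6,p10,p12} | {p9} | {p1} | {p3} | {p8,p13}.

7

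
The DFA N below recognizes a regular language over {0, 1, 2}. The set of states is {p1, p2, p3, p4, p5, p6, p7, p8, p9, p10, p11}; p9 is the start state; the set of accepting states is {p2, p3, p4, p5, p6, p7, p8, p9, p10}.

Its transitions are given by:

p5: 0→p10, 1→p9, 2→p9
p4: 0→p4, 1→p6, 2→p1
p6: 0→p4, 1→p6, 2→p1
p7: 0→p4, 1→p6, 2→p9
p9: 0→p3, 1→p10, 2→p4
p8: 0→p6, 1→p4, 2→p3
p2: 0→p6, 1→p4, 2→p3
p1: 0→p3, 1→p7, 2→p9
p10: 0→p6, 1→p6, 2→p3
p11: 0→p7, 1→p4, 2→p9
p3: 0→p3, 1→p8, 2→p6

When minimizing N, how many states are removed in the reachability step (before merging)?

BFS from p9 reaches {p1, p3, p4, p6, p7, p8, p9, p10}; the 3 state(s) p2, p5, p11 are never visited.

3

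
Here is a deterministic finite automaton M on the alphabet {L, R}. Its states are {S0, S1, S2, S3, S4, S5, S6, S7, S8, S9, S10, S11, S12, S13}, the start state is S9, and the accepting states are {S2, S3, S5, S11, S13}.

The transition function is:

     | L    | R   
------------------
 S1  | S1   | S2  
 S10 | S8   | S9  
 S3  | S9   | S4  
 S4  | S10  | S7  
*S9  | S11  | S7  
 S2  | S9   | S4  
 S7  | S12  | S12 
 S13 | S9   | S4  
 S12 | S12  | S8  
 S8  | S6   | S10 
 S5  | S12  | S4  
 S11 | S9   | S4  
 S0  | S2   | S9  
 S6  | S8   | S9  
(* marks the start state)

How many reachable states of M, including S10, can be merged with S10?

2

States {S0,S1,S2,S3,S5,S13} cannot be reached from the start state, so discard them.
P0 = {S11} | {S4,S6,S7,S8,S9,S10,S12}.
Refine {S4,S6,S7,S8,S9,S10,S12} on symbol L: members go to different blocks, giving {S4,S6,S7,S8,S10,S12} and {S9}.
Refine {S4,S6,S7,S8,S10,S12} on symbol R: members go to different blocks, giving {S4,S7,S8,S12} and {S6,S10}.
Refine {S4,S7,S8,S12} on symbol L: members go to different blocks, giving {S4,S8} and {S7,S12}.
Split {S4,S8} by δ(·,R) → {S4} and {S8}.
Refine {S7,S12} on symbol R: members go to different blocks, giving {S7} and {S12}.
The partition is now stable with 7 blocks: {S11} | {S4} | {S9} | {S6,S10} | {S7} | {S8} | {S12}.
State S10 belongs to the block {S6,S10}, which has 2 states.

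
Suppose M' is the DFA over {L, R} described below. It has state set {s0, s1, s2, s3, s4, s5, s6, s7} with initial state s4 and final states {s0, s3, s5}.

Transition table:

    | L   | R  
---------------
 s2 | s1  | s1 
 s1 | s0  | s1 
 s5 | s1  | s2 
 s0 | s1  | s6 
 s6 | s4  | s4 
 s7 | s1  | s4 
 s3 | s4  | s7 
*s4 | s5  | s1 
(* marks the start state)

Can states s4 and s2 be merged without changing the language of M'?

States {s3,s7} cannot be reached from the start state, so discard them.
P0 = {s0,s5} | {s1,s2,s4,s6}.
On input L, block {s1,s2,s4,s6} splits into {s1,s4} and {s2,s6}.
No further refinement is possible. Final partition (3 blocks): {s0,s5} | {s1,s4} | {s2,s6}.
s4 and s2 end up in different blocks, so they are distinguishable. For instance, the string 'L' is accepted from only s4.

No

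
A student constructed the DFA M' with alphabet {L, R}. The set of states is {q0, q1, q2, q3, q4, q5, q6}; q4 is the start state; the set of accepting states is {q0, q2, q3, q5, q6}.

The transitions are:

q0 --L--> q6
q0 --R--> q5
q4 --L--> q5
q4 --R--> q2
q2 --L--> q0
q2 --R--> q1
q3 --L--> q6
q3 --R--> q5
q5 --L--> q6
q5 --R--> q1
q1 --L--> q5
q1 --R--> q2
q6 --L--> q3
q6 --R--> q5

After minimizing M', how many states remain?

3

All states are reachable from the start state.
P0 = {q0,q2,q3,q5,q6} | {q1,q4}.
Refine {q0,q2,q3,q5,q6} on symbol R: members go to different blocks, giving {q0,q3,q6} and {q2,q5}.
The partition is now stable with 3 blocks: {q0,q3,q6} | {q1,q4} | {q2,q5}.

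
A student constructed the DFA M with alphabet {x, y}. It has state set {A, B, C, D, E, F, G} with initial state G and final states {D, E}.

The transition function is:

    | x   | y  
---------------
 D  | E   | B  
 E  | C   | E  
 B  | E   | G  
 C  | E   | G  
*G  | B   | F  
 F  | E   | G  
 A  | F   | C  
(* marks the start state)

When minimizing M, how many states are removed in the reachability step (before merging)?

Starting at G and following transitions, the reachable set is {B, C, E, F, G}. That leaves A, D unreachable — 2 in total.

2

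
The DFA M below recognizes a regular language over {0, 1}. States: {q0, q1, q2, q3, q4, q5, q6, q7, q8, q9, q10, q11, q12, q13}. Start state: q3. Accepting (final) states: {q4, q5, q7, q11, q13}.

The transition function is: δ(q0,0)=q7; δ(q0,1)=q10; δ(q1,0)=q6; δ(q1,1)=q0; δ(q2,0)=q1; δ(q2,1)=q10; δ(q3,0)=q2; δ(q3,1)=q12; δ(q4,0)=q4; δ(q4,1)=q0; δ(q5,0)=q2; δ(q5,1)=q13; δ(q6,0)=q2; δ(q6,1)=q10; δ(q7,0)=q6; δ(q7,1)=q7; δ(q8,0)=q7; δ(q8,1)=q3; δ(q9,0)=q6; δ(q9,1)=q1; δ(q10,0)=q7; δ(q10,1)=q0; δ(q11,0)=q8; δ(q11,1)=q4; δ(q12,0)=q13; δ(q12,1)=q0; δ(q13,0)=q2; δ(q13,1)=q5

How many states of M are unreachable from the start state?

4

No path from q3 leads to q4, q8, q9, q11; the other 10 states are all reachable.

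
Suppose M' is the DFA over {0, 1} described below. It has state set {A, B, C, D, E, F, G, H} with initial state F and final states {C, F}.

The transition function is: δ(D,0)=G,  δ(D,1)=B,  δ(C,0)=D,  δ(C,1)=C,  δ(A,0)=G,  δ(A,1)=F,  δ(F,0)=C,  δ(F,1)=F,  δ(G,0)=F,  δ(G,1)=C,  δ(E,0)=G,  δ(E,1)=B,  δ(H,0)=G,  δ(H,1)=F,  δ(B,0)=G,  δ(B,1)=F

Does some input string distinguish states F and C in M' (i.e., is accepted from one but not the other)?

Reachable states from the start: {B,C,D,F,G}. Unreachable: {A,E,H} — drop them.
Start with accepting vs non-accepting: {C,F} | {B,D,G}.
Refine {C,F} on symbol 0: members go to different blocks, giving {C} and {F}.
On input 0, block {B,D,G} splits into {B,D} and {G}.
On input 1, block {B,D} splits into {B} and {D}.
No further refinement is possible. Final partition (5 blocks): {C} | {B} | {F} | {G} | {D}.
F and C end up in different blocks, so they are distinguishable. For instance, the string '0' is accepted from only F.

Yes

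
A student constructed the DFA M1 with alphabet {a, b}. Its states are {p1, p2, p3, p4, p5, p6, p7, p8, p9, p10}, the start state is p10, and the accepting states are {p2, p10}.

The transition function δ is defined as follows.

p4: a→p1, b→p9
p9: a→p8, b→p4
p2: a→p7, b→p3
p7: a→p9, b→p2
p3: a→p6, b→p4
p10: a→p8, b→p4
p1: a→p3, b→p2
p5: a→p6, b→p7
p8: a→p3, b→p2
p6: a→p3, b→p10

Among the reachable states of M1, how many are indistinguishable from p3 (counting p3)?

First remove the unreachable states {p5}; 9 states remain.
Initial partition by acceptance: {p2,p10} | {p1,p3,p4,p6,p7,p8,p9}.
Refine {p1,p3,p4,p6,p7,p8,p9} on symbol b: members go to different blocks, giving {p1,p6,p7,p8} and {p3,p4,p9}.
The partition is now stable with 3 blocks: {p2,p10} | {p1,p6,p7,p8} | {p3,p4,p9}.
The equivalence class containing p3 is {p3,p4,p9}, of size 3.

3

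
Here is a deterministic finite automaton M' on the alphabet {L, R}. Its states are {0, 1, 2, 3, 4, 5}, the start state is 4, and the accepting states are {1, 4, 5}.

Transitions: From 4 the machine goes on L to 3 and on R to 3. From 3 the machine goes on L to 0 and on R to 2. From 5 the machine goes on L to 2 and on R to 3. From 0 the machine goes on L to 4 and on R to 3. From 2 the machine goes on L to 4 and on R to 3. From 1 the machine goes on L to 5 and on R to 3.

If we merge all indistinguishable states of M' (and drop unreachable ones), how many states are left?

States {1,5} cannot be reached from the start state, so discard them.
P0 = {4} | {0,2,3}.
On input L, block {0,2,3} splits into {0,2} and {3}.
Stable partition: {4} | {0,2} | {3} — 3 equivalence classes.

3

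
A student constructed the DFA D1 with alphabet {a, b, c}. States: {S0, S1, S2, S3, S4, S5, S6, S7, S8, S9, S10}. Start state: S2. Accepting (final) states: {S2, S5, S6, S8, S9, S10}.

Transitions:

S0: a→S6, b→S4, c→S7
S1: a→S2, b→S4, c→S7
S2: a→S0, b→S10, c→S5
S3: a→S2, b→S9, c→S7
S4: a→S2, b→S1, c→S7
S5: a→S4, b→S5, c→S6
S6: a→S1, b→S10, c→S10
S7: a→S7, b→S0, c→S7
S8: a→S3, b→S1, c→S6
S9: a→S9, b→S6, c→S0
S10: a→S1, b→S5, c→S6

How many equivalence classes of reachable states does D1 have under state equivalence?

3

Reachable states from the start: {S0,S1,S2,S4,S5,S6,S7,S10}. Unreachable: {S3,S8,S9} — drop them.
P0 = {S2,S5,S6,S10} | {S0,S1,S4,S7}.
Refine {S0,S1,S4,S7} on symbol a: members go to different blocks, giving {S0,S1,S4} and {S7}.
Stable partition: {S2,S5,S6,S10} | {S0,S1,S4} | {S7} — 3 equivalence classes.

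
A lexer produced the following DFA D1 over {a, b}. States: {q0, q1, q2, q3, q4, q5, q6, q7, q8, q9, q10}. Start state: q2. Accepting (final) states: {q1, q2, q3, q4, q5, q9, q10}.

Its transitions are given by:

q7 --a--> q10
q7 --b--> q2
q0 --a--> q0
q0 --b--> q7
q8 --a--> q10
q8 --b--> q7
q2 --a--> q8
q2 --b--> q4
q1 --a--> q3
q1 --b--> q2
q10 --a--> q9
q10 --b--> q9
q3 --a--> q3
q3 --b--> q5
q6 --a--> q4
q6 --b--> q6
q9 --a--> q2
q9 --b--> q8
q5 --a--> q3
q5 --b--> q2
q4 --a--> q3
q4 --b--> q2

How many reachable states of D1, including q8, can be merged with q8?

First remove the unreachable states {q0,q1,q6}; 8 states remain.
Initial partition by acceptance: {q2,q3,q4,q5,q9,q10} | {q7,q8}.
Split {q2,q3,q4,q5,q9,q10} by δ(·,a) → {q3,q4,q5,q9,q10} and {q2}.
On input a, block {q3,q4,q5,q9,q10} splits into {q3,q4,q5,q10} and {q9}.
Refine {q3,q4,q5,q10} on symbol a: members go to different blocks, giving {q3,q4,q5} and {q10}.
Refine {q3,q4,q5} on symbol b: members go to different blocks, giving {q4,q5} and {q3}.
On input b, block {q7,q8} splits into {q7} and {q8}.
The partition is now stable with 7 blocks: {q4,q5} | {q7} | {q2} | {q9} | {q10} | {q3} | {q8}.
State q8 belongs to the block {q8}, which has 1 states.

1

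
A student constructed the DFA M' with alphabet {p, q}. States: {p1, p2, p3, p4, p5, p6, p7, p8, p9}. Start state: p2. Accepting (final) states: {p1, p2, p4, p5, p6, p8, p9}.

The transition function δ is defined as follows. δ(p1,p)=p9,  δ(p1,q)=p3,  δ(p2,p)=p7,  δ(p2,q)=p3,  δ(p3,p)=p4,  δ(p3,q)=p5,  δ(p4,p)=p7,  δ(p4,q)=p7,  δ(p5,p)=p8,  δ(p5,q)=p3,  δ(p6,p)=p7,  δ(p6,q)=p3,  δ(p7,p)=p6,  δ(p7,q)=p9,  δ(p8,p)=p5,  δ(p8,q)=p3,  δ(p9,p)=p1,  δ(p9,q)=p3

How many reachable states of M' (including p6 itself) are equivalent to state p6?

All states are reachable from the start state.
P0 = {p1,p2,p4,p5,p6,p8,p9} | {p3,p7}.
On input p, block {p1,p2,p4,p5,p6,p8,p9} splits into {p1,p5,p8,p9} and {p2,p4,p6}.
Stable partition: {p1,p5,p8,p9} | {p3,p7} | {p2,p4,p6} — 3 equivalence classes.
The equivalence class containing p6 is {p2,p4,p6}, of size 3.

3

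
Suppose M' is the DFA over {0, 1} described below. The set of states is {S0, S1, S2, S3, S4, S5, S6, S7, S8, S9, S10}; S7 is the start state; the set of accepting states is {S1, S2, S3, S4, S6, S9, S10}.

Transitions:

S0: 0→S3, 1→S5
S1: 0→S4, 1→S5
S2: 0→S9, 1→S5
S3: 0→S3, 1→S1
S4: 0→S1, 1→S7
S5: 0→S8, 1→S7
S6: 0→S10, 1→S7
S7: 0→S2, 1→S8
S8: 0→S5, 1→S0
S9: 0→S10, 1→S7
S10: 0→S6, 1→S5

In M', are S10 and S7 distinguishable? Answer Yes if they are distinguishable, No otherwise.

Every state is reachable, so we keep all 11.
Initial partition by acceptance: {S1,S2,S3,S4,S6,S9,S10} | {S0,S5,S7,S8}.
On input 1, block {S1,S2,S3,S4,S6,S9,S10} splits into {S1,S2,S4,S6,S9,S10} and {S3}.
On input 0, block {S0,S5,S7,S8} splits into {S5,S8} and {S0} and {S7}.
On input 1, block {S1,S2,S4,S6,S9,S10} splits into {S1,S2,S10} and {S4,S6,S9}.
Split {S5,S8} by δ(·,1) → {S5} and {S8}.
No further refinement is possible. Final partition (7 blocks): {S1,S2,S10} | {S5} | {S3} | {S0} | {S7} | {S4,S6,S9} | {S8}.
S10 and S7 end up in different blocks, so they are distinguishable. For instance, the string 'ε' is accepted from only S10.

Yes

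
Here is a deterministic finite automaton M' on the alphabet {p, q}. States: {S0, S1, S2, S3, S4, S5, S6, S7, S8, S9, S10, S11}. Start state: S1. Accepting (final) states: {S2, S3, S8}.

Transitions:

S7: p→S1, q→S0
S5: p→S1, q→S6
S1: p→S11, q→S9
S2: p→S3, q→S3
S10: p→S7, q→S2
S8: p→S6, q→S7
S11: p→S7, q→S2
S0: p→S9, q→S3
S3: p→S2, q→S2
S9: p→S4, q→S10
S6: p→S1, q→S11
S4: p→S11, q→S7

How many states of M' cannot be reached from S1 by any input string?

No path from S1 leads to S5, S6, S8; the other 9 states are all reachable.

3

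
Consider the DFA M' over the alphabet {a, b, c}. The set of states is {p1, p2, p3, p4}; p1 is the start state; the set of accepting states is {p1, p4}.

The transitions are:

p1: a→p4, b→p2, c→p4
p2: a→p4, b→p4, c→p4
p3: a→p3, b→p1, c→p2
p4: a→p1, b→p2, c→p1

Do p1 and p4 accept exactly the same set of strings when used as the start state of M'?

Yes

First remove the unreachable states {p3}; 3 states remain.
P0 = {p1,p4} | {p2}.
No further refinement is possible. Final partition (2 blocks): {p1,p4} | {p2}.
p1 and p4 lie in the same block of the stable partition, so they are equivalent — no string distinguishes them.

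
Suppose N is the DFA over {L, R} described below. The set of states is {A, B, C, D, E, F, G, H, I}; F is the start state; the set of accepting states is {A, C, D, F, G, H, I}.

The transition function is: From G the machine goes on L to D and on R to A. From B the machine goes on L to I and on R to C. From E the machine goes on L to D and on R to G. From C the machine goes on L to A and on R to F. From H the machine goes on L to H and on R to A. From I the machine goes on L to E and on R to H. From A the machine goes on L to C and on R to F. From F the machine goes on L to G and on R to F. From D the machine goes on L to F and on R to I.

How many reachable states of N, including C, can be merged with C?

2

States {B} cannot be reached from the start state, so discard them.
Start with accepting vs non-accepting: {A,C,D,F,G,H,I} | {E}.
On input L, block {A,C,D,F,G,H,I} splits into {A,C,D,F,G,H} and {I}.
Split {A,C,D,F,G,H} by δ(·,R) → {A,C,F,G,H} and {D}.
On input L, block {A,C,F,G,H} splits into {A,C,F,H} and {G}.
Refine {A,C,F,H} on symbol L: members go to different blocks, giving {A,C,H} and {F}.
Split {A,C,H} by δ(·,R) → {A,C} and {H}.
Stable partition: {A,C} | {E} | {I} | {D} | {G} | {F} | {H} — 7 equivalence classes.
The equivalence class containing C is {A,C}, of size 2.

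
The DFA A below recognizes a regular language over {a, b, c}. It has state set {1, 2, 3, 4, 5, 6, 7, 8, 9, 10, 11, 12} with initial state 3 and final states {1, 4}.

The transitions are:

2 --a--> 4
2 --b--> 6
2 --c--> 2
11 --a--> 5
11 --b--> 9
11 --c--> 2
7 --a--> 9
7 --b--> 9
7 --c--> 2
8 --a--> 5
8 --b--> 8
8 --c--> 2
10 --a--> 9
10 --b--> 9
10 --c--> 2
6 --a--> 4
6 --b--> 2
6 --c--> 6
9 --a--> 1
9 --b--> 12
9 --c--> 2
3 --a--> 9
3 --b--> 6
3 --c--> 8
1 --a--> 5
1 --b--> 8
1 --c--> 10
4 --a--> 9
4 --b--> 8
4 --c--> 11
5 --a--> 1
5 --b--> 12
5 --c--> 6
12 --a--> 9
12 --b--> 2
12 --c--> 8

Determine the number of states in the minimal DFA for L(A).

6

States {7} cannot be reached from the start state, so discard them.
P0 = {1,4} | {2,3,5,6,8,9,10,11,12}.
Split {2,3,5,6,8,9,10,11,12} by δ(·,a) → {3,8,10,11,12} and {2,5,6,9}.
Refine {3,8,10,11,12} on symbol b: members go to different blocks, giving {3,10,11,12} and {8}.
Split {3,10,11,12} by δ(·,c) → {3,12} and {10,11}.
Split {2,5,6,9} by δ(·,b) → {2,6} and {5,9}.
The partition is now stable with 6 blocks: {1,4} | {3,12} | {2,6} | {8} | {10,11} | {5,9}.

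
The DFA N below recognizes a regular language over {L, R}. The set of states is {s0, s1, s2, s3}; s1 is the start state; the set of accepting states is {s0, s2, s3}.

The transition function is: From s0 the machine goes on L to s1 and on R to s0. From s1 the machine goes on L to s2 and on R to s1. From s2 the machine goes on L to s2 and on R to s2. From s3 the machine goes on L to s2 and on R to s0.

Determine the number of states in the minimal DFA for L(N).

Reachable states from the start: {s1,s2}. Unreachable: {s0,s3} — drop them.
Initial partition by acceptance: {s2} | {s1}.
No further refinement is possible. Final partition (2 blocks): {s2} | {s1}.

2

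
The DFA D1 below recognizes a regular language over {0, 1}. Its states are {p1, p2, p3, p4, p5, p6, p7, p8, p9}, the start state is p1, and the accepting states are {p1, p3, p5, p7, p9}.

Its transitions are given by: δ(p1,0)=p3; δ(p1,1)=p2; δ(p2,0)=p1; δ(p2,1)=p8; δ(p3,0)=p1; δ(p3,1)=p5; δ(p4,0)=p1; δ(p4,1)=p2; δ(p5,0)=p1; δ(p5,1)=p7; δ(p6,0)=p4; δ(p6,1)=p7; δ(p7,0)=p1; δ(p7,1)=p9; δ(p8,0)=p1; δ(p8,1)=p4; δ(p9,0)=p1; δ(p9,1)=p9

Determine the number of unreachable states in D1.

1

No path from p1 leads to p6; the other 8 states are all reachable.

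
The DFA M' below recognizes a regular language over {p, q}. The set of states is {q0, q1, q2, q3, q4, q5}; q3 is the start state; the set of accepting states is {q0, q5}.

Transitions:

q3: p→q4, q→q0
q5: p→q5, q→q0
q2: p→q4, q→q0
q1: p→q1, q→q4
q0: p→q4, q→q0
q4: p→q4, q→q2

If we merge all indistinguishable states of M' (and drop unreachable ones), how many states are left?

States {q1,q5} cannot be reached from the start state, so discard them.
Start with accepting vs non-accepting: {q0} | {q2,q3,q4}.
Split {q2,q3,q4} by δ(·,q) → {q2,q3} and {q4}.
Stable partition: {q0} | {q2,q3} | {q4} — 3 equivalence classes.

3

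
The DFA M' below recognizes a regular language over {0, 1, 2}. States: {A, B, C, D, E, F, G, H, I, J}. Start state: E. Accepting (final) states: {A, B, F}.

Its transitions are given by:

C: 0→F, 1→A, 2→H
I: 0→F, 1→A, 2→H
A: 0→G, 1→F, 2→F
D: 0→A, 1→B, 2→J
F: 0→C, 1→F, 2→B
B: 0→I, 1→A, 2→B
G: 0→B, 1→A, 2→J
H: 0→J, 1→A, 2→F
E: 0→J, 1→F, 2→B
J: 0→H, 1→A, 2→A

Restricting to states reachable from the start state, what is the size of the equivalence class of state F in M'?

3

First remove the unreachable states {D}; 9 states remain.
Initial partition by acceptance: {A,B,F} | {C,E,G,H,I,J}.
On input 0, block {C,E,G,H,I,J} splits into {C,G,I} and {E,H,J}.
The partition is now stable with 3 blocks: {A,B,F} | {C,G,I} | {E,H,J}.
State F belongs to the block {A,B,F}, which has 3 states.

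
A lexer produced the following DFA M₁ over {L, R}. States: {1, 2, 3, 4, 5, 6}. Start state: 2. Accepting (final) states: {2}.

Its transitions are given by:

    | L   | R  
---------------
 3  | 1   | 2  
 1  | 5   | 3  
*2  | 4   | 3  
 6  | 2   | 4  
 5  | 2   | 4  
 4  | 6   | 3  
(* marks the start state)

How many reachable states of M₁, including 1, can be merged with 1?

Every state is reachable, so we keep all 6.
P0 = {2} | {1,3,4,5,6}.
Refine {1,3,4,5,6} on symbol L: members go to different blocks, giving {1,3,4} and {5,6}.
On input L, block {1,3,4} splits into {1,4} and {3}.
Stable partition: {2} | {1,4} | {5,6} | {3} — 4 equivalence classes.
State 1 belongs to the block {1,4}, which has 2 states.

2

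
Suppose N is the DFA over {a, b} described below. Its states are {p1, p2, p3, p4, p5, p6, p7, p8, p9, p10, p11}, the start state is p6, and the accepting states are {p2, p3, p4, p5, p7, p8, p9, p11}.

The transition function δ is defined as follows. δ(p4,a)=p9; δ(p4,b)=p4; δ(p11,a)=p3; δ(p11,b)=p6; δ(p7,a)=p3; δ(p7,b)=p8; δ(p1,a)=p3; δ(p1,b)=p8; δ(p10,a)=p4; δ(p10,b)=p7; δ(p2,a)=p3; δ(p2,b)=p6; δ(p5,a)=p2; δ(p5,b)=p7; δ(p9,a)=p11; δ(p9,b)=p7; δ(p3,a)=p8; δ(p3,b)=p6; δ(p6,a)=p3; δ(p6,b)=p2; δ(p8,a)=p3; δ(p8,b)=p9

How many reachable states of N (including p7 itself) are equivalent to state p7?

States {p1,p4,p5,p10} cannot be reached from the start state, so discard them.
P0 = {p2,p3,p7,p8,p9,p11} | {p6}.
On input b, block {p2,p3,p7,p8,p9,p11} splits into {p2,p3,p11} and {p7,p8,p9}.
On input a, block {p2,p3,p11} splits into {p2,p11} and {p3}.
Split {p7,p8,p9} by δ(·,a) → {p7,p8} and {p9}.
Split {p7,p8} by δ(·,b) → {p7} and {p8}.
Stable partition: {p2,p11} | {p6} | {p7} | {p3} | {p9} | {p8} — 6 equivalence classes.
The equivalence class containing p7 is {p7}, of size 1.

1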